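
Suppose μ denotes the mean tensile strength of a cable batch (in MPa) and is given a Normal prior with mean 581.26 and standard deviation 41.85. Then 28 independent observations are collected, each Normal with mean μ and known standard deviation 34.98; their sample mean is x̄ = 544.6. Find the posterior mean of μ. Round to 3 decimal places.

With known σ, the Normal prior is conjugate. Weight on the data is w = (n/σ²)/(n/σ² + 1/τ₀²) = 0.0228833/(0.0228833+0.00057096) = 0.97566.
Posterior mean = w·x̄ + (1−w)·μ₀ = 0.97566·544.6 + 0.024344·581.26 = 545.492.

Posterior mean ≈ 545.492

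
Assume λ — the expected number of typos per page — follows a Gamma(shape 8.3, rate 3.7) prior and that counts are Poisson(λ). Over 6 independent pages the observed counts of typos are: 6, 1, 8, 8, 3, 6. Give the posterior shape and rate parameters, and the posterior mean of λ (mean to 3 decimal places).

Total count ∑xᵢ = 32 over n = 6 pages.
Gamma is conjugate to the Poisson likelihood: posterior is Gamma(shape = 8.3+32 = 40.3, rate = 3.7+6 = 9.7).
E[λ | data] = 40.3/9.7 = 4.155.

Posterior: Gamma(shape=40.3, rate=9.7); mean ≈ 4.155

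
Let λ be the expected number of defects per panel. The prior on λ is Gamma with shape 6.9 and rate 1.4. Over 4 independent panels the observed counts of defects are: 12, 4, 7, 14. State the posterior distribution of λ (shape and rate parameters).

Total count ∑xᵢ = 37 over n = 4 panels.
Gamma is conjugate to the Poisson likelihood: posterior is Gamma(shape = 6.9+37 = 43.9, rate = 1.4+4 = 5.4).

Posterior: Gamma(shape=43.9, rate=5.4)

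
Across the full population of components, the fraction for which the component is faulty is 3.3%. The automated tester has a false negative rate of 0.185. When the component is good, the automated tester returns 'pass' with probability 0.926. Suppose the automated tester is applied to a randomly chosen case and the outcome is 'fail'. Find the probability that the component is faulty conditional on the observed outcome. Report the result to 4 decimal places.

Let H be the event that the component is faulty. P(H) = 0.033, so P(¬H) = 0.967. With E the 'fail' result, P(E|H) = 0.815 and P(E|¬H) = 0.074.
P(E) = 0.815·0.033 + 0.074·0.967 = 0.026895 + 0.071558 = 0.098453.
By Bayes' theorem, P(H|E) = 0.026895 / 0.098453 = 0.2732.

P(H | E) ≈ 0.2732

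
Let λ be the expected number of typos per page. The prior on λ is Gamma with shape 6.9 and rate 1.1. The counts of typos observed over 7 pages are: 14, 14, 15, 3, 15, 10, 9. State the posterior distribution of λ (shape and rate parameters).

The Poisson likelihood adds the total count to the shape and the number of exposure periods to the rate. Here ∑xᵢ = 80 and n = 7, so shape 6.9→86.9 and rate 1.1→8.1.

Posterior: Gamma(shape=86.9, rate=8.1)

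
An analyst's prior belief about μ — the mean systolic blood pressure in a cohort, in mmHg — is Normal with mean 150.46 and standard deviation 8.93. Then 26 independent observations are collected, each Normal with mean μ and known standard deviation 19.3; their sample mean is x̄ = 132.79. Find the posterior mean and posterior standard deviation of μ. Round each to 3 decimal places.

Posterior mean ≈ 135.481; posterior SD ≈ 3.485

Prior precision 1/τ₀² = 1/8.93² = 0.0125400; data precision n/σ² = 26/19.3² = 0.0698005.
Posterior precision = 0.0125400 + 0.0698005 = 0.0823405, giving posterior SD = 1/√0.0823405 = 3.485.
Posterior mean = (0.0125400·150.46 + 0.0698005·132.79) / 0.0823405 = 135.481.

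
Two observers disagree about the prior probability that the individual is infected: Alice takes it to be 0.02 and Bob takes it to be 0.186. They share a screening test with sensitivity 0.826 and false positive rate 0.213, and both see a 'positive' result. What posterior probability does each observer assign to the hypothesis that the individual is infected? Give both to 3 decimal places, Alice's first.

P('+'|H) = 0.826, P('+'|¬H) = 0.213.
Alice: numerator 0.826·0.02 = 0.016520; evidence = 0.016520+0.213·0.98 = 0.22526; posterior = 0.073.
Bob: numerator 0.826·0.186 = 0.15364; evidence = 0.15364+0.213·0.814 = 0.32702; posterior = 0.470.

Alice: 0.073; Bob: 0.470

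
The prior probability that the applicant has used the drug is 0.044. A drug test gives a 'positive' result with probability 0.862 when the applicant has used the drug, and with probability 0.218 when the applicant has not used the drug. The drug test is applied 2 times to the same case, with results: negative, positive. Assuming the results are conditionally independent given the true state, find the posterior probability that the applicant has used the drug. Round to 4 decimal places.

Posterior P(H) ≈ 0.0311

With H the event that the applicant has used the drug, the joint likelihood of the observed sequence is P(data|H) = 0.138·0.862 = 0.11896 and P(data|¬H) = 0.782·0.218 = 0.17048.
Bayes: P(H|data) = 0.044·0.11896 / (0.044·0.11896 + 0.956·0.17048) = 0.0052341/0.16821 = 0.0311.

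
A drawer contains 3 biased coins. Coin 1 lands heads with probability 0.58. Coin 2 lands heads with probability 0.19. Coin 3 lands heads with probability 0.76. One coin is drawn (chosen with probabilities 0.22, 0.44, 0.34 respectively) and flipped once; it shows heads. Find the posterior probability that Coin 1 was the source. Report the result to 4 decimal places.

Posterior probability ≈ 0.2717

P(heads|C1) = 0.58; P(heads|C2) = 0.19; P(heads|C3) = 0.76.
Prior × likelihood for each source: 0.22·0.58=0.1276, 0.44·0.19=0.08360, 0.34·0.76=0.2584. Summing gives P(heads) = 0.46960.
P(Coin 1 | heads) = 0.1276 / 0.46960 = 0.2717.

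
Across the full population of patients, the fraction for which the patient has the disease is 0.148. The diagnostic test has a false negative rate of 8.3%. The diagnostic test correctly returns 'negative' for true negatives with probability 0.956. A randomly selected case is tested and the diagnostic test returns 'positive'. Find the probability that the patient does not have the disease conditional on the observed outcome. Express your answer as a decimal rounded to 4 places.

P(¬H | E) ≈ 0.2164

Write H for 'the patient has the disease'. Prior odds H:¬H = 0.148/0.852 = 0.17371. For the 'positive' outcome, the likelihood ratio is 0.917/0.044 = 20.841.
Posterior odds = 0.17371 × 20.841 = 3.6203, so P(H|E) = 3.6203/(1+3.6203) = 0.7836. Then P(¬H|E) = 1 − 0.7836 = 0.2164.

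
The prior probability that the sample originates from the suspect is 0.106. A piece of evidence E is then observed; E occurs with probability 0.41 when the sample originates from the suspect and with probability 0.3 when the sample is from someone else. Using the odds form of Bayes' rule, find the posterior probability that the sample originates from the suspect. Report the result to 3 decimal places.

Prior odds = 0.106/(1−0.106) = 0.11857. In log-odds, ln(0.11857) = -2.1323.
Add log likelihood ratio: ln(1.3667) = 0.31237.
Posterior log-odds = -1.8199, so posterior odds = exp(-1.8199) = 0.16204. Converting, P(H|E) = 0.16204/1.1620 = 0.139.

Posterior probability ≈ 0.139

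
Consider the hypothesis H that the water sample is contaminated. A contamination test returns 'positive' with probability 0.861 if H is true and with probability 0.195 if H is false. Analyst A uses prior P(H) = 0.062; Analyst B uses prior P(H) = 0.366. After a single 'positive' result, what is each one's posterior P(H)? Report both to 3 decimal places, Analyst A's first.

The likelihood ratio for a 'positive' result is 0.861/0.195 = 4.4154.
Analyst A: prior odds 0.062/0.938 = 0.066098; posterior odds 0.29185; posterior probability 0.226.
Analyst B: prior odds 0.366/0.634 = 0.57729; posterior odds 2.5489; posterior probability 0.718.

Analyst A: 0.226; Analyst B: 0.718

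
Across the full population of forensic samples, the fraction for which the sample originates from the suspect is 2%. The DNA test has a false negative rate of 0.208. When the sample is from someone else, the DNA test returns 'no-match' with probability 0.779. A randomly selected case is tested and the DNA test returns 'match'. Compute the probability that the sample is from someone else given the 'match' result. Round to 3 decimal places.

Write H for 'the sample originates from the suspect'. Prior odds H:¬H = 0.02/0.98 = 0.020408. For the 'match' outcome, the likelihood ratio is 0.792/0.221 = 3.5837.
Posterior odds = 0.020408 × 3.5837 = 0.073137, so P(H|E) = 0.073137/(1+0.073137) = 0.068. Then P(¬H|E) = 1 − 0.068 = 0.932.

P(¬H | E) ≈ 0.932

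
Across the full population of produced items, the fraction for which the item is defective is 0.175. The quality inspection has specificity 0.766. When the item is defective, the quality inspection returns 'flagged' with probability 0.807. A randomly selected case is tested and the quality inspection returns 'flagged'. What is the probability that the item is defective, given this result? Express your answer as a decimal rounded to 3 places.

Write H for 'the item is defective'. Prior odds H:¬H = 0.175/0.825 = 0.21212. For the 'flagged' outcome, the likelihood ratio is 0.807/0.234 = 3.4487.
Posterior odds = 0.21212 × 3.4487 = 0.73155, so P(H|E) = 0.73155/(1+0.73155) = 0.422.

P(H | E) ≈ 0.422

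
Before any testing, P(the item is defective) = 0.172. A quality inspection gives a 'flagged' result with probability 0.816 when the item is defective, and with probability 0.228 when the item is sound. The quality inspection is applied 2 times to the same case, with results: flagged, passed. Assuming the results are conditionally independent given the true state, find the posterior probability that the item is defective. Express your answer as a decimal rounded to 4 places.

Posterior P(H) ≈ 0.1505

With H the event that the item is defective, the joint likelihood of the observed sequence is P(data|H) = 0.816·0.184 = 0.15014 and P(data|¬H) = 0.228·0.772 = 0.17602.
Bayes: P(H|data) = 0.172·0.15014 / (0.172·0.15014 + 0.828·0.17602) = 0.025825/0.17157 = 0.1505.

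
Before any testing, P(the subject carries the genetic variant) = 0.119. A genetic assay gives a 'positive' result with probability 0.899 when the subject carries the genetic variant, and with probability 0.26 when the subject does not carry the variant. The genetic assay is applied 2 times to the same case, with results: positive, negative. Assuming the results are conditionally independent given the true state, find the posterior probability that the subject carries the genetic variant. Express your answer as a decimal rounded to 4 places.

With H the event that the subject carries the genetic variant, the joint likelihood of the observed sequence is P(data|H) = 0.899·0.101 = 0.090799 and P(data|¬H) = 0.26·0.74 = 0.19240.
Bayes: P(H|data) = 0.119·0.090799 / (0.119·0.090799 + 0.881·0.19240) = 0.010805/0.18031 = 0.0599.

Posterior P(H) ≈ 0.0599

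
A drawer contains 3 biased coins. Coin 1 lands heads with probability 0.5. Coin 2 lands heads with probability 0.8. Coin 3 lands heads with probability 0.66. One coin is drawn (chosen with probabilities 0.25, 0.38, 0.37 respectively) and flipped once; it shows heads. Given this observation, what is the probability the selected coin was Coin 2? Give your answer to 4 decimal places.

Posterior probability ≈ 0.4516

Tabulate prior·likelihood by source: [1] prior 0.25, lik 0.5, product 0.1250; [2] prior 0.38, lik 0.8, product 0.3040; [3] prior 0.37, lik 0.66, product 0.2442.
Normalizing constant = 0.67320; the posterior for Coin 2 is its product over the sum, 0.3040/0.67320 = 0.4516.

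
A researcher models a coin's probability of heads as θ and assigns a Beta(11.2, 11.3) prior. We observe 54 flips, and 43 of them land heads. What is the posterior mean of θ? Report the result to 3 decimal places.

The binomial likelihood is conjugate to the Beta prior: with 43 successes and 11 failures, the posterior is Beta(11.2+43, 11.3+11) = Beta(54.2, 22.3).
E[θ | data] = 54.2/(54.2+22.3) = 0.708.

Posterior mean ≈ 0.708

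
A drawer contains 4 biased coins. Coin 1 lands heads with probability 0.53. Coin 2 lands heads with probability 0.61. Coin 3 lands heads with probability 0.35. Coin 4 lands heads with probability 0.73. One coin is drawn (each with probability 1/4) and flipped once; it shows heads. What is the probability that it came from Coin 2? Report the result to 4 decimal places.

Tabulate prior·likelihood by source: [1] prior 0.25, lik 0.53, product 0.1325; [2] prior 0.25, lik 0.61, product 0.1525; [3] prior 0.25, lik 0.35, product 0.08750; [4] prior 0.25, lik 0.73, product 0.1825.
Normalizing constant = 0.55500; the posterior for Coin 2 is its product over the sum, 0.1525/0.55500 = 0.2748.

Posterior probability ≈ 0.2748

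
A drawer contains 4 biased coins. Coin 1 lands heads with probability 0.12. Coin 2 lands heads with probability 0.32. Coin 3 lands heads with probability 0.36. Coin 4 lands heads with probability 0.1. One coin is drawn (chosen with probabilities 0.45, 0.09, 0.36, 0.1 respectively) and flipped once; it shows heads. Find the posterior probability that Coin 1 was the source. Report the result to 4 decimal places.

Posterior probability ≈ 0.2428

Tabulate prior·likelihood by source: [1] prior 0.45, lik 0.12, product 0.05400; [2] prior 0.09, lik 0.32, product 0.02880; [3] prior 0.36, lik 0.36, product 0.1296; [4] prior 0.1, lik 0.1, product 0.01000.
Normalizing constant = 0.22240; the posterior for Coin 1 is its product over the sum, 0.05400/0.22240 = 0.2428.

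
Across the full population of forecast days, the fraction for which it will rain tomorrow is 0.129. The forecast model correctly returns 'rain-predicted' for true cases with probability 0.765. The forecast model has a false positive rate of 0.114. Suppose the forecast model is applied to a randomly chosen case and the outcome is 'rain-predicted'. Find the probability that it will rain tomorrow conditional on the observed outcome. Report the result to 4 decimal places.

Write H for 'it will rain tomorrow'. Prior odds H:¬H = 0.129/0.871 = 0.14811. For the 'rain-predicted' outcome, the likelihood ratio is 0.765/0.114 = 6.7105.
Posterior odds = 0.14811 × 6.7105 = 0.99387, so P(H|E) = 0.99387/(1+0.99387) = 0.4985.

P(H | E) ≈ 0.4985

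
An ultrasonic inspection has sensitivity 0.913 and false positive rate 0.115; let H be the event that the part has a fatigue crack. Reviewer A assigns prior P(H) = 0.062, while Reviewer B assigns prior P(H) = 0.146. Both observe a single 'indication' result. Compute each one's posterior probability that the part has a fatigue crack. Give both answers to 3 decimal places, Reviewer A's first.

P('+'|H) = 0.913, P('+'|¬H) = 0.115.
Reviewer A: numerator 0.913·0.062 = 0.056606; evidence = 0.056606+0.115·0.938 = 0.16448; posterior = 0.344.
Reviewer B: numerator 0.913·0.146 = 0.13330; evidence = 0.13330+0.115·0.854 = 0.23151; posterior = 0.576.

Reviewer A: 0.344; Reviewer B: 0.576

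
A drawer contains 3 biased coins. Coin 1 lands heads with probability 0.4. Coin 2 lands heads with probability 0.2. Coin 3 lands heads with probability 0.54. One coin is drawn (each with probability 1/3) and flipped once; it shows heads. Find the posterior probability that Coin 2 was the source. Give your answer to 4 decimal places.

Tabulate prior·likelihood by source: [1] prior 0.333333, lik 0.4, product 0.1333; [2] prior 0.333333, lik 0.2, product 0.06667; [3] prior 0.333333, lik 0.54, product 0.1800.
Normalizing constant = 0.38000; the posterior for Coin 2 is its product over the sum, 0.06667/0.38000 = 0.1754.

Posterior probability ≈ 0.1754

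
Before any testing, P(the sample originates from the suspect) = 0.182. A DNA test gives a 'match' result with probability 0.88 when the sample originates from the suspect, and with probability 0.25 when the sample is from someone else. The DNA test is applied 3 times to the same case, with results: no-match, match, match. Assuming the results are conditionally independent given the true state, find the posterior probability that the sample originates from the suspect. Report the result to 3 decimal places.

Let H be the event that the sample originates from the suspect; start with P(H) = 0.182. P('match'|H) = 0.88, P('match'|¬H) = 0.25.
Update on result 1 ('no-match'): P(H) ← 0.12·0.1820 / (0.12·0.1820 + 0.75·0.8180) = 0.021840/0.63534 = 0.0344.
Update on result 2 ('match'): P(H) ← 0.88·0.0344 / (0.88·0.0344 + 0.25·0.9656) = 0.030250/0.27166 = 0.1114.
Update on result 3 ('match'): P(H) ← 0.88·0.1114 / (0.88·0.1114 + 0.25·0.8886) = 0.097992/0.32015 = 0.3061.

Posterior P(H) ≈ 0.306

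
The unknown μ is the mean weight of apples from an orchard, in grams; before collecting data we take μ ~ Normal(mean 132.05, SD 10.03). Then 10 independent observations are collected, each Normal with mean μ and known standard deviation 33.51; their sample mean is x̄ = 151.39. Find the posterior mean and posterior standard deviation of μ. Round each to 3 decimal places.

Prior precision 1/τ₀² = 1/10.03² = 0.00994027; data precision n/σ² = 10/33.51² = 0.00890535.
Posterior precision = 0.00994027 + 0.00890535 = 0.0188456, giving posterior SD = 1/√0.0188456 = 7.284.
Posterior mean = (0.00994027·132.05 + 0.00890535·151.39) / 0.0188456 = 141.189.

Posterior mean ≈ 141.189; posterior SD ≈ 7.284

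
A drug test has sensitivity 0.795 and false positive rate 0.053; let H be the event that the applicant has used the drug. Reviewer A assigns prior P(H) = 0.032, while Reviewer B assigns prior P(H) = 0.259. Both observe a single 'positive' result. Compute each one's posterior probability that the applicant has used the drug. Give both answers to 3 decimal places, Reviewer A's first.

The likelihood ratio for a 'positive' result is 0.795/0.053 = 15.000.
Reviewer A: prior odds 0.032/0.968 = 0.033058; posterior odds 0.49587; posterior probability 0.331.
Reviewer B: prior odds 0.259/0.741 = 0.34953; posterior odds 5.2429; posterior probability 0.840.

Reviewer A: 0.331; Reviewer B: 0.840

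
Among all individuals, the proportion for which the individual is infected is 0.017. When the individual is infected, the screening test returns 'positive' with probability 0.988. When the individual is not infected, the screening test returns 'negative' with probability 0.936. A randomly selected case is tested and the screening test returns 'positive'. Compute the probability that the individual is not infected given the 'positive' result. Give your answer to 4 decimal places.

Write H for 'the individual is infected'. Prior odds H:¬H = 0.017/0.983 = 0.017294. For the 'positive' outcome, the likelihood ratio is 0.988/0.064 = 15.438.
Posterior odds = 0.017294 × 15.438 = 0.26698, so P(H|E) = 0.26698/(1+0.26698) = 0.2107. Then P(¬H|E) = 1 − 0.2107 = 0.7893.

P(¬H | E) ≈ 0.7893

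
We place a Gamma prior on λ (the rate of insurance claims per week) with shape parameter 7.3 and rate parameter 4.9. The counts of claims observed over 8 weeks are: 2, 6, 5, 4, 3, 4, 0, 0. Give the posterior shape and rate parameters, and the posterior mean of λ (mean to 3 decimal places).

Posterior: Gamma(shape=31.3, rate=12.9); mean ≈ 2.426

The Poisson likelihood adds the total count to the shape and the number of exposure periods to the rate. Here ∑xᵢ = 24 and n = 8, so shape 7.3→31.3 and rate 4.9→12.9.
E[λ | data] = 31.3/12.9 = 2.426.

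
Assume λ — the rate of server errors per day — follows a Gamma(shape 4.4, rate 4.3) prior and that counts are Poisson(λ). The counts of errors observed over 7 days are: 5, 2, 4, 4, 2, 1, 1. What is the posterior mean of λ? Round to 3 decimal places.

Total count ∑xᵢ = 19 over n = 7 days.
Gamma is conjugate to the Poisson likelihood: posterior is Gamma(shape = 4.4+19 = 23.4, rate = 4.3+7 = 11.3).
E[λ | data] = 23.4/11.3 = 2.071.

Posterior mean ≈ 2.071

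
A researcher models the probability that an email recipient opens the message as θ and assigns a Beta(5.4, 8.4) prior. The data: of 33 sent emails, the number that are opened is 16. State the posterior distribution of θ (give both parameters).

Posterior: Beta(21.4, 25.4)

The binomial likelihood is conjugate to the Beta prior: with 16 successes and 17 failures, the posterior is Beta(5.4+16, 8.4+17) = Beta(21.4, 25.4).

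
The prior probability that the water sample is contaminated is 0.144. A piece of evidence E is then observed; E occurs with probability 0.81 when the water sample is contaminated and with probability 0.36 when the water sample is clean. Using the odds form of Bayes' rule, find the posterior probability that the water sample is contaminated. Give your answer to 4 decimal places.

Posterior probability ≈ 0.2746

Prior odds = 0.144/(1−0.144) = 0.16822.
Likelihood ratio for E = 0.81/0.36 = 2.2500.
Posterior odds = prior odds × LR = 0.37850.
Posterior probability = odds/(1+odds) = 0.37850/1.3785 = 0.2746.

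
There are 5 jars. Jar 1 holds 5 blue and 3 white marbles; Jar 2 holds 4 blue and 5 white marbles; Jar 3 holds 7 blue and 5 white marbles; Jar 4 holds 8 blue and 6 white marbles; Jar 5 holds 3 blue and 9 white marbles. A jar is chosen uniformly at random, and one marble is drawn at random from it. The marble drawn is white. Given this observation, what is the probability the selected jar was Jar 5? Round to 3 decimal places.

Posterior probability ≈ 0.297

Tabulate prior·likelihood by source: [1] prior 0.2, lik 0.375, product 0.07500; [2] prior 0.2, lik 0.5556, product 0.1111; [3] prior 0.2, lik 0.4167, product 0.08333; [4] prior 0.2, lik 0.4286, product 0.08571; [5] prior 0.2, lik 0.75, product 0.1500.
Normalizing constant = 0.50516; the posterior for Jar 5 is its product over the sum, 0.1500/0.50516 = 0.297.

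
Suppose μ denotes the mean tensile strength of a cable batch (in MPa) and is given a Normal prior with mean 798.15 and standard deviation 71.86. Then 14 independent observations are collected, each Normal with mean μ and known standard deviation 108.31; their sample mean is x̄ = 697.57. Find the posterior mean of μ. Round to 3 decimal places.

Posterior mean ≈ 711.612

With known σ, the Normal prior is conjugate. Weight on the data is w = (n/σ²)/(n/σ² + 1/τ₀²) = 0.00119341/(0.00119341+0.00019365) = 0.86039.
Posterior mean = w·x̄ + (1−w)·μ₀ = 0.86039·697.57 + 0.13961·798.15 = 711.612.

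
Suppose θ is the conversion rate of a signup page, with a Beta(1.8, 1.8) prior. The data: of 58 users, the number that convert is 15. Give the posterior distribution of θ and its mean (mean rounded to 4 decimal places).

Posterior: Beta(16.8, 44.8); mean ≈ 0.2727

Observing 15 successes and 43 failures updates Beta(1.8, 1.8) by adding the success and failure counts to the two shape parameters: α = 1.8+15 = 16.8, β = 1.8+43 = 44.8.
Posterior mean = α/(α+β) = 16.8/61.6 = 0.2727.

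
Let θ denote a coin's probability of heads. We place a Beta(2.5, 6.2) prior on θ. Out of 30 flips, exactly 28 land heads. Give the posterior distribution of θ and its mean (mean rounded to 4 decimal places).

Observing 28 successes and 2 failures updates Beta(2.5, 6.2) by adding the success and failure counts to the two shape parameters: α = 2.5+28 = 30.5, β = 6.2+2 = 8.2.
E[θ | data] = 30.5/(30.5+8.2) = 0.7881.

Posterior: Beta(30.5, 8.2); mean ≈ 0.7881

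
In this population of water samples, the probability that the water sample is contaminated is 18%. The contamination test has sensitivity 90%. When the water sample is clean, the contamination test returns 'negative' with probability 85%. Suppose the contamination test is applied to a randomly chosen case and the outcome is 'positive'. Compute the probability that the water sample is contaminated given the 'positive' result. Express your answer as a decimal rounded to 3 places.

P(H | E) ≈ 0.568

Write H for 'the water sample is contaminated'. Prior odds H:¬H = 0.18/0.82 = 0.21951. For the 'positive' outcome, the likelihood ratio is 0.9/0.15 = 6.0000.
Posterior odds = 0.21951 × 6.0000 = 1.3171, so P(H|E) = 1.3171/(1+1.3171) = 0.568.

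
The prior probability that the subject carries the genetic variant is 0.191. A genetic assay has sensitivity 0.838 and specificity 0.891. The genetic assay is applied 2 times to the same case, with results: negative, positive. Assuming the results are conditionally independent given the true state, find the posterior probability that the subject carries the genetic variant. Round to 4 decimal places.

Posterior P(H) ≈ 0.2481

Let H be the event that the subject carries the genetic variant; start with P(H) = 0.191. P('positive'|H) = 0.838, P('positive'|¬H) = 0.109.
Update on result 1 ('negative'): P(H) ← 0.162·0.1910 / (0.162·0.1910 + 0.891·0.8090) = 0.030942/0.75176 = 0.0412.
Update on result 2 ('positive'): P(H) ← 0.838·0.0412 / (0.838·0.0412 + 0.109·0.9588) = 0.034492/0.13901 = 0.2481.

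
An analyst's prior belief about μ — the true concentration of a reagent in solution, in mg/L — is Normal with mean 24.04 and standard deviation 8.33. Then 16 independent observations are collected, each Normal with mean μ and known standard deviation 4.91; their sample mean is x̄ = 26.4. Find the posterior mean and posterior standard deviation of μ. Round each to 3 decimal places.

Prior precision 1/τ₀² = 1/8.33² = 0.0144115; data precision n/σ² = 16/4.91² = 0.663677.
Posterior precision = 0.0144115 + 0.663677 = 0.678089, giving posterior SD = 1/√0.678089 = 1.214.
Posterior mean = (0.0144115·24.04 + 0.663677·26.4) / 0.678089 = 26.350.

Posterior mean ≈ 26.350; posterior SD ≈ 1.214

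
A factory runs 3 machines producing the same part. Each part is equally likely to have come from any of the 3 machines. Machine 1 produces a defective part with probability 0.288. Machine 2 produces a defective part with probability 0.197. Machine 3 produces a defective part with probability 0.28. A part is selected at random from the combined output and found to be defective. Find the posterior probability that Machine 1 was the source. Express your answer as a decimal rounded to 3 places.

P(defective|M1) = 0.288; P(defective|M2) = 0.197; P(defective|M3) = 0.28.
Prior × likelihood for each source: 0.333333·0.288=0.09600, 0.333333·0.197=0.06567, 0.333333·0.28=0.09333. Summing gives P(defective) = 0.25500.
P(Machine 1 | defective) = 0.09600 / 0.25500 = 0.376.

Posterior probability ≈ 0.376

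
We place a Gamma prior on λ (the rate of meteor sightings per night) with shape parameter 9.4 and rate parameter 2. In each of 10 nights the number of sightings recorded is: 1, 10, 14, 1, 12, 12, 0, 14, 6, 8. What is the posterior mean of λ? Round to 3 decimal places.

Total count ∑xᵢ = 78 over n = 10 nights.
Gamma is conjugate to the Poisson likelihood: posterior is Gamma(shape = 9.4+78 = 87.4, rate = 2+10 = 12).
Posterior mean = shape/rate = 87.4/12 = 7.283.

Posterior mean ≈ 7.283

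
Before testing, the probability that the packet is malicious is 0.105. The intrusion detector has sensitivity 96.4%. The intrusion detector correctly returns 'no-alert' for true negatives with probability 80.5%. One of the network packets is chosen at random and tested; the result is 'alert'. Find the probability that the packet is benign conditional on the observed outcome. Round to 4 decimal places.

P(¬H | E) ≈ 0.6329

Let H be the event that the packet is malicious. P(H) = 0.105, so P(¬H) = 0.895. With E the 'alert' result, P(E|H) = 0.964 and P(E|¬H) = 0.195.
P(E) = 0.964·0.105 + 0.195·0.895 = 0.10122 + 0.17453 = 0.27575.
By Bayes' theorem, P(H|E) = 0.10122 / 0.27575 = 0.3671. Hence P(¬H|E) = 1 − 0.3671 = 0.6329.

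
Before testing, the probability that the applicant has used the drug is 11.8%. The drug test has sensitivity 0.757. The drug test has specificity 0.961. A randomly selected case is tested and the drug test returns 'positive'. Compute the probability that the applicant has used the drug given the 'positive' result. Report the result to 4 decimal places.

P(H | E) ≈ 0.7220

Let H be the event that the applicant has used the drug. P(H) = 0.118, so P(¬H) = 0.882. With E the 'positive' result, P(E|H) = 0.757 and P(E|¬H) = 0.039.
P(E) = 0.757·0.118 + 0.039·0.882 = 0.089326 + 0.034398 = 0.12372.
By Bayes' theorem, P(H|E) = 0.089326 / 0.12372 = 0.7220.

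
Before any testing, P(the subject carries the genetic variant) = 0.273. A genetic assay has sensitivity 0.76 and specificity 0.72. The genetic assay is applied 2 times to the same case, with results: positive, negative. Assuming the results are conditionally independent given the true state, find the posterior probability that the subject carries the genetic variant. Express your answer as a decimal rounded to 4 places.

Posterior P(H) ≈ 0.2536

With H the event that the subject carries the genetic variant, the joint likelihood of the observed sequence is P(data|H) = 0.76·0.24 = 0.18240 and P(data|¬H) = 0.28·0.72 = 0.20160.
Bayes: P(H|data) = 0.273·0.18240 / (0.273·0.18240 + 0.727·0.20160) = 0.049795/0.19636 = 0.2536.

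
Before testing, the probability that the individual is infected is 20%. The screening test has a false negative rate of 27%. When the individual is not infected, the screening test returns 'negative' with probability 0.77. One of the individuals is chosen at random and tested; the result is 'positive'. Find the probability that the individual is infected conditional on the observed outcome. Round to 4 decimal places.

Write H for 'the individual is infected'. Prior odds H:¬H = 0.2/0.8 = 0.25000. For the 'positive' outcome, the likelihood ratio is 0.73/0.23 = 3.1739.
Posterior odds = 0.25000 × 3.1739 = 0.79348, so P(H|E) = 0.79348/(1+0.79348) = 0.4424.

P(H | E) ≈ 0.4424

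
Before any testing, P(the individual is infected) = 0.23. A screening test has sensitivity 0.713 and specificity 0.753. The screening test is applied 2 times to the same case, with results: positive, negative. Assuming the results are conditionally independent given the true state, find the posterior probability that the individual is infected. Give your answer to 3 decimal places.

Posterior P(H) ≈ 0.247

With H the event that the individual is infected, the joint likelihood of the observed sequence is P(data|H) = 0.713·0.287 = 0.20463 and P(data|¬H) = 0.247·0.753 = 0.18599.
Bayes: P(H|data) = 0.23·0.20463 / (0.23·0.20463 + 0.77·0.18599) = 0.047065/0.19028 = 0.2473.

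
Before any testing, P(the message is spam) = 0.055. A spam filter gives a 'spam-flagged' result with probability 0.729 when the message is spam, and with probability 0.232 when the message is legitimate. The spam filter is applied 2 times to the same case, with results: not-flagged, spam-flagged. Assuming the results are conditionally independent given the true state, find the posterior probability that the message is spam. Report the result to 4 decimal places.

With H the event that the message is spam, the joint likelihood of the observed sequence is P(data|H) = 0.271·0.729 = 0.19756 and P(data|¬H) = 0.768·0.232 = 0.17818.
Bayes: P(H|data) = 0.055·0.19756 / (0.055·0.19756 + 0.945·0.17818) = 0.010866/0.17924 = 0.0606.

Posterior P(H) ≈ 0.0606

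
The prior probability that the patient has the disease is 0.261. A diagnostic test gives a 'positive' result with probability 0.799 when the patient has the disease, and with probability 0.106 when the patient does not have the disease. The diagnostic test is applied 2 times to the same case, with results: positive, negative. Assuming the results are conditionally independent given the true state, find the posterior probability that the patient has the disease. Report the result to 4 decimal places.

Let H be the event that the patient has the disease; start with P(H) = 0.261. P('positive'|H) = 0.799, P('positive'|¬H) = 0.106.
Update on result 1 ('positive'): P(H) ← 0.799·0.2610 / (0.799·0.2610 + 0.106·0.7390) = 0.20854/0.28687 = 0.7269.
Update on result 2 ('negative'): P(H) ← 0.201·0.7269 / (0.201·0.7269 + 0.894·0.2731) = 0.14611/0.39023 = 0.3744.

Posterior P(H) ≈ 0.3744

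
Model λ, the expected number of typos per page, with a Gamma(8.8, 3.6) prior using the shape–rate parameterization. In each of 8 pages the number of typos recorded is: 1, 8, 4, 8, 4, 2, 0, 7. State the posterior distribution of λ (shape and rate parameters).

Posterior: Gamma(shape=42.8, rate=11.6)

The Poisson likelihood adds the total count to the shape and the number of exposure periods to the rate. Here ∑xᵢ = 34 and n = 8, so shape 8.8→42.8 and rate 3.6→11.6.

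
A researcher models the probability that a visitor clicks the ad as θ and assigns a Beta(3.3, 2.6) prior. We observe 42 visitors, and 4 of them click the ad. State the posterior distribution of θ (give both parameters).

The binomial likelihood is conjugate to the Beta prior: with 4 successes and 38 failures, the posterior is Beta(3.3+4, 2.6+38) = Beta(7.3, 40.6).

Posterior: Beta(7.3, 40.6)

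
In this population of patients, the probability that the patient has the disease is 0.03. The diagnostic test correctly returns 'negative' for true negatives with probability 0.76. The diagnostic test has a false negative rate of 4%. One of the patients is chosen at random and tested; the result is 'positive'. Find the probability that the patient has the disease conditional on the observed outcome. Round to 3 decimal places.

P(H | E) ≈ 0.110

Write H for 'the patient has the disease'. Prior odds H:¬H = 0.03/0.97 = 0.030928. For the 'positive' outcome, the likelihood ratio is 0.96/0.24 = 4.0000.
Posterior odds = 0.030928 × 4.0000 = 0.12371, so P(H|E) = 0.12371/(1+0.12371) = 0.110.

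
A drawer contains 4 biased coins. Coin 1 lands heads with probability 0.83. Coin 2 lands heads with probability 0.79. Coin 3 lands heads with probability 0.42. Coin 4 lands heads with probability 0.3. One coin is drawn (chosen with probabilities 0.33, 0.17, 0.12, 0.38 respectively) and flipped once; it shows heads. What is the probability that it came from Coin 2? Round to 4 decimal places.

Tabulate prior·likelihood by source: [1] prior 0.33, lik 0.83, product 0.2739; [2] prior 0.17, lik 0.79, product 0.1343; [3] prior 0.12, lik 0.42, product 0.05040; [4] prior 0.38, lik 0.3, product 0.1140.
Normalizing constant = 0.57260; the posterior for Coin 2 is its product over the sum, 0.1343/0.57260 = 0.2345.

Posterior probability ≈ 0.2345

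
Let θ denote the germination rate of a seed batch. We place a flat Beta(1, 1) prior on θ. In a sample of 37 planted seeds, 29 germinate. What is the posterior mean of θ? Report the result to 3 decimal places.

Observing 29 successes and 8 failures updates Beta(1, 1) by adding the success and failure counts to the two shape parameters: α = 1+29 = 30, β = 1+8 = 9.
Posterior mean = α/(α+β) = 30/39 = 0.769.

Posterior mean ≈ 0.769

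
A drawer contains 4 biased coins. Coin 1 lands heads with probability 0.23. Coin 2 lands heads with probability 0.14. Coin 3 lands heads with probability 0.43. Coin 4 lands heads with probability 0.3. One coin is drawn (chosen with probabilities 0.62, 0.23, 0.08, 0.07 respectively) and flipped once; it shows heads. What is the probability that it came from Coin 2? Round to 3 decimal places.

Tabulate prior·likelihood by source: [1] prior 0.62, lik 0.23, product 0.1426; [2] prior 0.23, lik 0.14, product 0.03220; [3] prior 0.08, lik 0.43, product 0.03440; [4] prior 0.07, lik 0.3, product 0.02100.
Normalizing constant = 0.23020; the posterior for Coin 2 is its product over the sum, 0.03220/0.23020 = 0.140.

Posterior probability ≈ 0.140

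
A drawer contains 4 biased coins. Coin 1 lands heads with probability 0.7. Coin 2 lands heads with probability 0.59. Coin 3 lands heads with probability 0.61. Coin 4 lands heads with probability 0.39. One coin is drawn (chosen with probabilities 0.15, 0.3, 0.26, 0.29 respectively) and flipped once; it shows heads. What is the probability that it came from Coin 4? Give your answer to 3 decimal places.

P(heads|C1) = 0.7; P(heads|C2) = 0.59; P(heads|C3) = 0.61; P(heads|C4) = 0.39.
Prior × likelihood for each source: 0.15·0.7=0.1050, 0.3·0.59=0.1770, 0.26·0.61=0.1586, 0.29·0.39=0.1131. Summing gives P(heads) = 0.55370.
P(Coin 4 | heads) = 0.1131 / 0.55370 = 0.204.

Posterior probability ≈ 0.204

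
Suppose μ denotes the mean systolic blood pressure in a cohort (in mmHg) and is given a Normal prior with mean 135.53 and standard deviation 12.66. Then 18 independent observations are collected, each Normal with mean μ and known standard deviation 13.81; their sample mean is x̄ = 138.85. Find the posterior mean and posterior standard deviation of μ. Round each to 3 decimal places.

Posterior mean ≈ 138.644; posterior SD ≈ 3.153

Prior precision 1/τ₀² = 1/12.66² = 0.00623925; data precision n/σ² = 18/13.81² = 0.0943811.
Posterior precision = 0.00623925 + 0.0943811 = 0.100620, giving posterior SD = 1/√0.100620 = 3.153.
Posterior mean = (0.00623925·135.53 + 0.0943811·138.85) / 0.100620 = 138.644.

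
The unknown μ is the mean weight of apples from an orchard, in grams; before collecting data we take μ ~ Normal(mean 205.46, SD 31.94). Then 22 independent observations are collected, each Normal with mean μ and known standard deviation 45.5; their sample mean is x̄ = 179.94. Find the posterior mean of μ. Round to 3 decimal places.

Posterior mean ≈ 182.095

Prior precision 1/τ₀² = 1/31.94² = 0.00098023; data precision n/σ² = 22/45.5² = 0.0106267.
Posterior precision = 0.00098023 + 0.0106267 = 0.0116070.
Posterior mean = (0.00098023·205.46 + 0.0106267·179.94) / 0.0116070 = 182.095.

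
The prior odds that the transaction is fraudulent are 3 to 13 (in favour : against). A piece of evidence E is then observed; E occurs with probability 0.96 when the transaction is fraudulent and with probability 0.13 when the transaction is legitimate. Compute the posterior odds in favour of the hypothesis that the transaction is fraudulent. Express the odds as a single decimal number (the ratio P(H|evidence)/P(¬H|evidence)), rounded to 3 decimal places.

Posterior odds ≈ 1.704

Prior odds = 3/13 = 0.23077.
Likelihood ratio for E = 0.96/0.13 = 7.3846.
Posterior odds = prior odds × LR = 1.7041.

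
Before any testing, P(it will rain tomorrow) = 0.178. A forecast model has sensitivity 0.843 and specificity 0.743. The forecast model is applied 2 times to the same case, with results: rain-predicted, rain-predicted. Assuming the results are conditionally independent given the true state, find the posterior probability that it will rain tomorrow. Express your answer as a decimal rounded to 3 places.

With H the event that it will rain tomorrow, the joint likelihood of the observed sequence is P(data|H) = 0.843·0.843 = 0.71065 and P(data|¬H) = 0.257·0.257 = 0.066049.
Bayes: P(H|data) = 0.178·0.71065 / (0.178·0.71065 + 0.822·0.066049) = 0.12650/0.18079 = 0.6997.

Posterior P(H) ≈ 0.700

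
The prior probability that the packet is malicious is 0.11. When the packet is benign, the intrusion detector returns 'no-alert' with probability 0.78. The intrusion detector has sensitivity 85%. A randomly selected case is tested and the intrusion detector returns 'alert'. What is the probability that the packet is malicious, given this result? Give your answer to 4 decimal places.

Let H be the event that the packet is malicious. P(H) = 0.11, so P(¬H) = 0.89. With E the 'alert' result, P(E|H) = 0.85 and P(E|¬H) = 0.22.
P(E) = 0.85·0.11 + 0.22·0.89 = 0.093500 + 0.19580 = 0.28930.
By Bayes' theorem, P(H|E) = 0.093500 / 0.28930 = 0.3232.

P(H | E) ≈ 0.3232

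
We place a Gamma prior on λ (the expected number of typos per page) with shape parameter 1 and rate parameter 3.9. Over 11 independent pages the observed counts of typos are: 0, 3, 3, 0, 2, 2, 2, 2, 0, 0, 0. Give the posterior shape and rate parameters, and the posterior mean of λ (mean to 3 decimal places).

Posterior: Gamma(shape=15, rate=14.9); mean ≈ 1.007

Total count ∑xᵢ = 14 over n = 11 pages.
Gamma is conjugate to the Poisson likelihood: posterior is Gamma(shape = 1+14 = 15, rate = 3.9+11 = 14.9).
E[λ | data] = 15/14.9 = 1.007.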